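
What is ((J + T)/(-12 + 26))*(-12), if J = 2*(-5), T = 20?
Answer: -60/7 ≈ -8.5714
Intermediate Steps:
J = -10
((J + T)/(-12 + 26))*(-12) = ((-10 + 20)/(-12 + 26))*(-12) = (10/14)*(-12) = (10*(1/14))*(-12) = (5/7)*(-12) = -60/7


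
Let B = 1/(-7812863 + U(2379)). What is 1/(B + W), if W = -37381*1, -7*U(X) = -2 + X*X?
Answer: -60349680/2255931388087 ≈ -2.6752e-5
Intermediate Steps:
U(X) = 2/7 - X²/7 (U(X) = -(-2 + X*X)/7 = -(-2 + X²)/7 = 2/7 - X²/7)
B = -7/60349680 (B = 1/(-7812863 + (2/7 - ⅐*2379²)) = 1/(-7812863 + (2/7 - ⅐*5659641)) = 1/(-7812863 + (2/7 - 5659641/7)) = 1/(-7812863 - 5659639/7) = 1/(-60349680/7) = -7/60349680 ≈ -1.1599e-7)
W = -37381
1/(B + W) = 1/(-7/60349680 - 37381) = 1/(-2255931388087/60349680) = -60349680/2255931388087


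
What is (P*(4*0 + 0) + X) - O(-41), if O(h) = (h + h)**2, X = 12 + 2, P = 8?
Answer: -6710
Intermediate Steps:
X = 14
O(h) = 4*h**2 (O(h) = (2*h)**2 = 4*h**2)
(P*(4*0 + 0) + X) - O(-41) = (8*(4*0 + 0) + 14) - 4*(-41)**2 = (8*(0 + 0) + 14) - 4*1681 = (8*0 + 14) - 1*6724 = (0 + 14) - 6724 = 14 - 6724 = -6710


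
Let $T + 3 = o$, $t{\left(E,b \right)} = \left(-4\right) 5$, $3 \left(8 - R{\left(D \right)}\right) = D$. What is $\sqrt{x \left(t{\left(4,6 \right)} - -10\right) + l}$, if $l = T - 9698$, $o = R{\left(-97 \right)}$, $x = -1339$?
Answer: $\frac{2 \sqrt{8391}}{3} \approx 61.068$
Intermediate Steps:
$R{\left(D \right)} = 8 - \frac{D}{3}$
$t{\left(E,b \right)} = -20$
$o = \frac{121}{3}$ ($o = 8 - - \frac{97}{3} = 8 + \frac{97}{3} = \frac{121}{3} \approx 40.333$)
$T = \frac{112}{3}$ ($T = -3 + \frac{121}{3} = \frac{112}{3} \approx 37.333$)
$l = - \frac{28982}{3}$ ($l = \frac{112}{3} - 9698 = - \frac{28982}{3} \approx -9660.7$)
$\sqrt{x \left(t{\left(4,6 \right)} - -10\right) + l} = \sqrt{- 1339 \left(-20 - -10\right) - \frac{28982}{3}} = \sqrt{- 1339 \left(-20 + 10\right) - \frac{28982}{3}} = \sqrt{\left(-1339\right) \left(-10\right) - \frac{28982}{3}} = \sqrt{13390 - \frac{28982}{3}} = \sqrt{\frac{11188}{3}} = \frac{2 \sqrt{8391}}{3}$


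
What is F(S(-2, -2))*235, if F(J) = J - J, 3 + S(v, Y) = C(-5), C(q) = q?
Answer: 0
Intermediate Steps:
S(v, Y) = -8 (S(v, Y) = -3 - 5 = -8)
F(J) = 0
F(S(-2, -2))*235 = 0*235 = 0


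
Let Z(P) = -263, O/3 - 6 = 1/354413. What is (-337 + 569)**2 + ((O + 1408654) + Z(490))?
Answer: 518234384232/354413 ≈ 1.4622e+6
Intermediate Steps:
O = 6379437/354413 (O = 18 + 3/354413 = 6379437/354413 ≈ 18.000)
(-337 + 569)**2 + ((O + 1408654) + Z(490)) = (-337 + 569)**2 + ((6379437/354413 + 1408654) - 263) = 232**2 + (499251669539/354413 - 263) = 53824 + 499158458920/354413 = 518234384232/354413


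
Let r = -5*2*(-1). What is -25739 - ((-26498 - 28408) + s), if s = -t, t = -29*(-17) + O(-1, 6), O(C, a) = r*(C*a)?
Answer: 29600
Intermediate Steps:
r = 10 (r = -10*(-1) = 10)
O(C, a) = 10*C*a (O(C, a) = 10*(C*a) = 10*C*a)
t = 433 (t = -29*(-17) + 10*(-1)*6 = 493 - 60 = 433)
s = -433 (s = -1*433 = -433)
-25739 - ((-26498 - 28408) + s) = -25739 - ((-26498 - 28408) - 433) = -25739 - (-54906 - 433) = -25739 - 1*(-55339) = -25739 + 55339 = 29600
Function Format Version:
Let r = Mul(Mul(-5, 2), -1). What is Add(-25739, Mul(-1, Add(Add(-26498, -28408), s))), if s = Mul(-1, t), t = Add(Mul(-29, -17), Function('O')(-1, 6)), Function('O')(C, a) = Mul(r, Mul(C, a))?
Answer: 29600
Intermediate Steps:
r = 10 (r = Mul(-10, -1) = 10)
Function('O')(C, a) = Mul(10, C, a) (Function('O')(C, a) = Mul(10, Mul(C, a)) = Mul(10, C, a))
t = 433 (t = Add(Mul(-29, -17), Mul(10, -1, 6)) = Add(493, -60) = 433)
s = -433 (s = Mul(-1, 433) = -433)
Add(-25739, Mul(-1, Add(Add(-26498, -28408), s))) = Add(-25739, Mul(-1, Add(Add(-26498, -28408), -433))) = Add(-25739, Mul(-1, Add(-54906, -433))) = Add(-25739, Mul(-1, -55339)) = Add(-25739, 55339) = 29600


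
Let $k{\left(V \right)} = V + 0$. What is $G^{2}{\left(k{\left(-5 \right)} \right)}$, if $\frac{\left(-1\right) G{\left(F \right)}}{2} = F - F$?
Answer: $0$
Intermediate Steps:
$k{\left(V \right)} = V$
$G{\left(F \right)} = 0$ ($G{\left(F \right)} = - 2 \left(F - F\right) = \left(-2\right) 0 = 0$)
$G^{2}{\left(k{\left(-5 \right)} \right)} = 0^{2} = 0$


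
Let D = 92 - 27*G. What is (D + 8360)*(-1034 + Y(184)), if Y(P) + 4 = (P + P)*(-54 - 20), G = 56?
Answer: -196193800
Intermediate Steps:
D = -1420 (D = 92 - 27*56 = 92 - 1512 = -1420)
Y(P) = -4 - 148*P (Y(P) = -4 + (P + P)*(-54 - 20) = -4 + (2*P)*(-74) = -4 - 148*P)
(D + 8360)*(-1034 + Y(184)) = (-1420 + 8360)*(-1034 + (-4 - 148*184)) = 6940*(-1034 + (-4 - 27232)) = 6940*(-1034 - 27236) = 6940*(-28270) = -196193800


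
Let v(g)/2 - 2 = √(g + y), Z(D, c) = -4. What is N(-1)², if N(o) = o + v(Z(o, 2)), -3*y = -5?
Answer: -⅓ + 4*I*√21 ≈ -0.33333 + 18.33*I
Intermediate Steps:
y = 5/3 (y = -⅓*(-5) = 5/3 ≈ 1.6667)
v(g) = 4 + 2*√(5/3 + g) (v(g) = 4 + 2*√(g + 5/3) = 4 + 2*√(5/3 + g))
N(o) = 4 + o + 2*I*√21/3 (N(o) = o + (4 + 2*√(15 + 9*(-4))/3) = o + (4 + 2*√(15 - 36)/3) = o + (4 + 2*√(-21)/3) = o + (4 + 2*(I*√21)/3) = o + (4 + 2*I*√21/3) = 4 + o + 2*I*√21/3)
N(-1)² = (4 - 1 + 2*I*√21/3)² = (3 + 2*I*√21/3)²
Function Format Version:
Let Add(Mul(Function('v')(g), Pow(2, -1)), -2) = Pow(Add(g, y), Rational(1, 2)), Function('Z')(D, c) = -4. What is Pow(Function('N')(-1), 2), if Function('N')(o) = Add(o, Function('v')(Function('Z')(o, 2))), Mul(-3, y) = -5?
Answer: Add(Rational(-1, 3), Mul(4, I, Pow(21, Rational(1, 2)))) ≈ Add(-0.33333, Mul(18.330, I))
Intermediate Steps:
y = Rational(5, 3) (y = Mul(Rational(-1, 3), -5) = Rational(5, 3) ≈ 1.6667)
Function('v')(g) = Add(4, Mul(2, Pow(Add(Rational(5, 3), g), Rational(1, 2)))) (Function('v')(g) = Add(4, Mul(2, Pow(Add(g, Rational(5, 3)), Rational(1, 2)))) = Add(4, Mul(2, Pow(Add(Rational(5, 3), g), Rational(1, 2)))))
Function('N')(o) = Add(4, o, Mul(Rational(2, 3), I, Pow(21, Rational(1, 2)))) (Function('N')(o) = Add(o, Add(4, Mul(Rational(2, 3), Pow(Add(15, Mul(9, -4)), Rational(1, 2))))) = Add(o, Add(4, Mul(Rational(2, 3), Pow(Add(15, -36), Rational(1, 2))))) = Add(o, Add(4, Mul(Rational(2, 3), Pow(-21, Rational(1, 2))))) = Add(o, Add(4, Mul(Rational(2, 3), Mul(I, Pow(21, Rational(1, 2)))))) = Add(o, Add(4, Mul(Rational(2, 3), I, Pow(21, Rational(1, 2))))) = Add(4, o, Mul(Rational(2, 3), I, Pow(21, Rational(1, 2)))))
Pow(Function('N')(-1), 2) = Pow(Add(4, -1, Mul(Rational(2, 3), I, Pow(21, Rational(1, 2)))), 2) = Pow(Add(3, Mul(Rational(2, 3), I, Pow(21, Rational(1, 2)))), 2)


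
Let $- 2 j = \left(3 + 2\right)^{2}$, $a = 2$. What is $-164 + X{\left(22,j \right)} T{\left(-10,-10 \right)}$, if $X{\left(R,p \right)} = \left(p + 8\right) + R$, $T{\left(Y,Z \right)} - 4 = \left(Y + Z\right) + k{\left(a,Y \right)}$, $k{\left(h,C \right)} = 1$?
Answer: $- \frac{853}{2} \approx -426.5$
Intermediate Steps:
$T{\left(Y,Z \right)} = 5 + Y + Z$ ($T{\left(Y,Z \right)} = 4 + \left(\left(Y + Z\right) + 1\right) = 4 + \left(1 + Y + Z\right) = 5 + Y + Z$)
$j = - \frac{25}{2}$ ($j = - \frac{\left(3 + 2\right)^{2}}{2} = - \frac{5^{2}}{2} = \left(- \frac{1}{2}\right) 25 = - \frac{25}{2} \approx -12.5$)
$X{\left(R,p \right)} = 8 + R + p$ ($X{\left(R,p \right)} = \left(8 + p\right) + R = 8 + R + p$)
$-164 + X{\left(22,j \right)} T{\left(-10,-10 \right)} = -164 + \left(8 + 22 - \frac{25}{2}\right) \left(5 - 10 - 10\right) = -164 + \frac{35}{2} \left(-15\right) = -164 - \frac{525}{2} = - \frac{853}{2}$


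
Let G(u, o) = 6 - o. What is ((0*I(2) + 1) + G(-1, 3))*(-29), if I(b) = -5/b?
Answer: -116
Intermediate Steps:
((0*I(2) + 1) + G(-1, 3))*(-29) = ((0*(-5/2) + 1) + (6 - 1*3))*(-29) = ((0*(-5*½) + 1) + (6 - 3))*(-29) = ((0*(-5/2) + 1) + 3)*(-29) = ((0 + 1) + 3)*(-29) = (1 + 3)*(-29) = 4*(-29) = -116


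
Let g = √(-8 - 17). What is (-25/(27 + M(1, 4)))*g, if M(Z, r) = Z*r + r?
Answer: -25*I/7 ≈ -3.5714*I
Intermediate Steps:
M(Z, r) = r + Z*r
g = 5*I (g = √(-25) = 5*I ≈ 5.0*I)
(-25/(27 + M(1, 4)))*g = (-25/(27 + 4*(1 + 1)))*(5*I) = (-25/(27 + 4*2))*(5*I) = (-25/(27 + 8))*(5*I) = (-25/35)*(5*I) = (-25*1/35)*(5*I) = -25*I/7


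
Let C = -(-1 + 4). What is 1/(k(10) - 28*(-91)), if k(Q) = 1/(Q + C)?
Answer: 7/17837 ≈ 0.00039244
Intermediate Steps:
C = -3 (C = -1*3 = -3)
k(Q) = 1/(-3 + Q) (k(Q) = 1/(Q - 3) = 1/(-3 + Q))
1/(k(10) - 28*(-91)) = 1/(1/(-3 + 10) - 28*(-91)) = 1/(1/7 + 2548) = 1/(17837/7) = 7/17837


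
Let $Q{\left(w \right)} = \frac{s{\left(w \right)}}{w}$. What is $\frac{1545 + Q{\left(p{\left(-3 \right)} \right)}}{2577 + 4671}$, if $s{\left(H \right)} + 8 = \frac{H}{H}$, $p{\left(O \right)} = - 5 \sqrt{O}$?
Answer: $\frac{515}{2416} - \frac{7 i \sqrt{3}}{108720} \approx 0.21316 - 0.00011152 i$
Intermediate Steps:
$s{\left(H \right)} = -7$ ($s{\left(H \right)} = -8 + \frac{H}{H} = -8 + 1 = -7$)
$Q{\left(w \right)} = - \frac{7}{w}$
$\frac{1545 + Q{\left(p{\left(-3 \right)} \right)}}{2577 + 4671} = \frac{1545 - \frac{7}{\left(-5\right) \sqrt{-3}}}{2577 + 4671} = \frac{1545 - \frac{7}{\left(-5\right) i \sqrt{3}}}{7248} = \left(1545 - \frac{7}{\left(-5\right) i \sqrt{3}}\right) \frac{1}{7248} = \left(1545 - 7 \frac{i \sqrt{3}}{15}\right) \frac{1}{7248} = \left(1545 - \frac{7 i \sqrt{3}}{15}\right) \frac{1}{7248} = \frac{515}{2416} - \frac{7 i \sqrt{3}}{108720}$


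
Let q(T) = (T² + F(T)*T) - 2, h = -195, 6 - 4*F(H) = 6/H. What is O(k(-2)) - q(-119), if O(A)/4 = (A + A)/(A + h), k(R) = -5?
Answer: -69894/5 ≈ -13979.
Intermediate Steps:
F(H) = 3/2 - 3/(2*H)
q(T) = -7/2 + T² + 3*T/2 (q(T) = (T² + (3*(-1 + T)/(2*T))*T) - 2 = (T² + (-3/2 + 3*T/2)) - 2 = (-3/2 + T² + 3*T/2) - 2 = -7/2 + T² + 3*T/2)
O(A) = 8*A/(-195 + A) (O(A) = 4*((A + A)/(A - 195)) = 4*((2*A)/(-195 + A)) = 4*(2*A/(-195 + A)) = 8*A/(-195 + A))
O(k(-2)) - q(-119) = 8*(-5)/(-195 - 5) - (-7/2 + (-119)² + (3/2)*(-119)) = 8*(-5)/(-200) - (-7/2 + 14161 - 357/2) = 8*(-5)*(-1/200) - 1*13979 = ⅕ - 13979 = -69894/5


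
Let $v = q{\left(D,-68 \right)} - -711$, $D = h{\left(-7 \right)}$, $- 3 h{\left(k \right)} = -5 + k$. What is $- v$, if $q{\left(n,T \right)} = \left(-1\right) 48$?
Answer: $-663$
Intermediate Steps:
$h{\left(k \right)} = \frac{5}{3} - \frac{k}{3}$ ($h{\left(k \right)} = - \frac{-5 + k}{3} = \frac{5}{3} - \frac{k}{3}$)
$D = 4$ ($D = \frac{5}{3} - - \frac{7}{3} = \frac{5}{3} + \frac{7}{3} = 4$)
$q{\left(n,T \right)} = -48$
$v = 663$ ($v = -48 - -711 = -48 + 711 = 663$)
$- v = \left(-1\right) 663 = -663$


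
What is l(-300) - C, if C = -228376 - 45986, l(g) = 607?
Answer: 274969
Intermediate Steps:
C = -274362
l(-300) - C = 607 - 1*(-274362) = 607 + 274362 = 274969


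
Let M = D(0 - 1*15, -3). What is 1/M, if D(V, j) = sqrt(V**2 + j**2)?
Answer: sqrt(26)/78 ≈ 0.065372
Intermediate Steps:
M = 3*sqrt(26) (M = sqrt((0 - 1*15)**2 + (-3)**2) = sqrt((0 - 15)**2 + 9) = sqrt((-15)**2 + 9) = sqrt(225 + 9) = sqrt(234) = 3*sqrt(26) ≈ 15.297)
1/M = 1/(3*sqrt(26)) = sqrt(26)/78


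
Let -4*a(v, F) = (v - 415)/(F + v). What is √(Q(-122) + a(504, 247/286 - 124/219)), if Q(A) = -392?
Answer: I*√9257677157218610/4859410 ≈ 19.8*I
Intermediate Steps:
a(v, F) = -(-415 + v)/(4*(F + v)) (a(v, F) = -(v - 415)/(4*(F + v)) = -(-415 + v)/(4*(F + v)))
√(Q(-122) + a(504, 247/286 - 124/219)) = √(-392 + (415 - 1*504)/(4*((247/286 - 124/219) + 504))) = √(-392 + (415 - 504)/(4*((247*(1/286) - 124*1/219) + 504))) = √(-392 + (¼)*(-89)/((19/22 - 124/219) + 504)) = √(-392 + (¼)*(-89)/(1433/4818 + 504)) = √(-392 + (¼)*(-89)/(2429705/4818)) = √(-392 + (¼)*(4818/2429705)*(-89)) = √(-392 - 214401/4859410) = √(-1905103121/4859410) = I*√9257677157218610/4859410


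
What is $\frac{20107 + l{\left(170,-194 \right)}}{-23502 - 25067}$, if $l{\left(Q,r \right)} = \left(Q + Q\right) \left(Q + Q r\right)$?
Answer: $\frac{11135293}{48569} \approx 229.27$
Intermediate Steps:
$l{\left(Q,r \right)} = 2 Q \left(Q + Q r\right)$
$\frac{20107 + l{\left(170,-194 \right)}}{-23502 - 25067} = \frac{20107 + 2 \cdot 170^{2} \left(1 - 194\right)}{-23502 - 25067} = \frac{20107 + 2 \cdot 28900 \left(-193\right)}{-48569} = \left(20107 - 11155400\right) \left(- \frac{1}{48569}\right) = \left(-11135293\right) \left(- \frac{1}{48569}\right) = \frac{11135293}{48569}$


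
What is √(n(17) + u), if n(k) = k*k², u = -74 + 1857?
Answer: 6*√186 ≈ 81.829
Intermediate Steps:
u = 1783
n(k) = k³
√(n(17) + u) = √(17³ + 1783) = √(4913 + 1783) = √6696 = 6*√186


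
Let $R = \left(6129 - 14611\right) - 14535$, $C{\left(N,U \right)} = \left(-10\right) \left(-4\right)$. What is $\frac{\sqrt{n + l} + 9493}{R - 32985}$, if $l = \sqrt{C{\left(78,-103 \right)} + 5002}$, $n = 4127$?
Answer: $- \frac{9493}{56002} - \frac{\sqrt{4127 + \sqrt{5042}}}{56002} \approx -0.17067$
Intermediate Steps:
$C{\left(N,U \right)} = 40$
$l = \sqrt{5042}$ ($l = \sqrt{40 + 5002} = \sqrt{5042} \approx 71.007$)
$R = -23017$ ($R = -8482 - 14535 = -23017$)
$\frac{\sqrt{n + l} + 9493}{R - 32985} = \frac{\sqrt{4127 + \sqrt{5042}} + 9493}{-23017 - 32985} = \frac{9493 + \sqrt{4127 + \sqrt{5042}}}{-56002} = \left(9493 + \sqrt{4127 + \sqrt{5042}}\right) \left(- \frac{1}{56002}\right) = - \frac{9493}{56002} - \frac{\sqrt{4127 + \sqrt{5042}}}{56002}$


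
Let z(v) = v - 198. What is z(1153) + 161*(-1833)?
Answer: -294158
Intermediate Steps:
z(v) = -198 + v
z(1153) + 161*(-1833) = (-198 + 1153) + 161*(-1833) = 955 - 295113 = -294158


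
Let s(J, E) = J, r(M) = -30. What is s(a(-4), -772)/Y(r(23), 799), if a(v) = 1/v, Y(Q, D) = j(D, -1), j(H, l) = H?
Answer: -1/3196 ≈ -0.00031289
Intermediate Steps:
Y(Q, D) = D
s(a(-4), -772)/Y(r(23), 799) = 1/(-4*799) = -1/4*1/799 = -1/3196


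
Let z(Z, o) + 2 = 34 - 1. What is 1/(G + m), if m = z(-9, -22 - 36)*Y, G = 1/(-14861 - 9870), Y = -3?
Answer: -24731/2299984 ≈ -0.010753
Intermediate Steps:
G = -1/24731 (G = 1/(-24731) = -1/24731 ≈ -4.0435e-5)
z(Z, o) = 31 (z(Z, o) = -2 + (34 - 1) = -2 + 33 = 31)
m = -93 (m = 31*(-3) = -93)
1/(G + m) = 1/(-1/24731 - 93) = 1/(-2299984/24731) = -24731/2299984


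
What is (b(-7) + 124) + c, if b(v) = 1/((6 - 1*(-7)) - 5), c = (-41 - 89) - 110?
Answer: -927/8 ≈ -115.88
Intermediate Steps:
c = -240 (c = -130 - 110 = -240)
b(v) = ⅛ (b(v) = 1/((6 + 7) - 5) = 1/(13 - 5) = 1/8 = ⅛)
(b(-7) + 124) + c = (⅛ + 124) - 240 = 993/8 - 240 = -927/8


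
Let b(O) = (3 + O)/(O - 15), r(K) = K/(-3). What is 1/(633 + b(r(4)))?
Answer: 49/31012 ≈ 0.0015800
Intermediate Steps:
r(K) = -K/3 (r(K) = K*(-⅓) = -K/3)
b(O) = (3 + O)/(-15 + O)
1/(633 + b(r(4))) = 1/(633 + (3 - ⅓*4)/(-15 - ⅓*4)) = 1/(633 + (3 - 4/3)/(-15 - 4/3)) = 1/(633 + (5/3)/(-49/3)) = 1/(633 - 3/49*5/3) = 1/(633 - 5/49) = 1/(31012/49) = 49/31012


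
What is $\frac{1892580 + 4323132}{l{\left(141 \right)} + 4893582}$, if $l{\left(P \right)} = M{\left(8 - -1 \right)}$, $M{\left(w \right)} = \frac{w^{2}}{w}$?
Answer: $\frac{2071904}{1631197} \approx 1.2702$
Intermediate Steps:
$M{\left(w \right)} = w$
$l{\left(P \right)} = 9$ ($l{\left(P \right)} = 8 - -1 = 8 + 1 = 9$)
$\frac{1892580 + 4323132}{l{\left(141 \right)} + 4893582} = \frac{1892580 + 4323132}{9 + 4893582} = \frac{6215712}{4893591} = 6215712 \cdot \frac{1}{4893591} = \frac{2071904}{1631197}$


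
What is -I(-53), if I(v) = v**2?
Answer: -2809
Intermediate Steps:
-I(-53) = -1*(-53)**2 = -1*2809 = -2809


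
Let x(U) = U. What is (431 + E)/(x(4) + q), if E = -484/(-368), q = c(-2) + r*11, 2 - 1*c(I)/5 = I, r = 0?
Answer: 39773/2208 ≈ 18.013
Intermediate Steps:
c(I) = 10 - 5*I
q = 20 (q = (10 - 5*(-2)) + 0*11 = (10 + 10) + 0 = 20 + 0 = 20)
E = 121/92 (E = -484*(-1/368) = 121/92 ≈ 1.3152)
(431 + E)/(x(4) + q) = (431 + 121/92)/(4 + 20) = (39773/92)/24 = (39773/92)*(1/24) = 39773/2208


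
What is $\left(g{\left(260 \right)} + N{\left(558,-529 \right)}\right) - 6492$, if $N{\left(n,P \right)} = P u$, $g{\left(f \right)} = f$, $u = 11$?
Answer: $-12051$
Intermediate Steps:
$N{\left(n,P \right)} = 11 P$ ($N{\left(n,P \right)} = P 11 = 11 P$)
$\left(g{\left(260 \right)} + N{\left(558,-529 \right)}\right) - 6492 = \left(260 + 11 \left(-529\right)\right) - 6492 = \left(260 - 5819\right) - 6492 = -5559 - 6492 = -12051$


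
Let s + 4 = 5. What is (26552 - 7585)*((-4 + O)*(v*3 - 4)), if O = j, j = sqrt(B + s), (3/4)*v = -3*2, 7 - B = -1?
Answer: 531076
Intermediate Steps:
s = 1 (s = -4 + 5 = 1)
B = 8 (B = 7 - 1*(-1) = 7 + 1 = 8)
v = -8 (v = 4*(-3*2)/3 = (4/3)*(-6) = -8)
j = 3 (j = sqrt(8 + 1) = sqrt(9) = 3)
O = 3
(26552 - 7585)*((-4 + O)*(v*3 - 4)) = (26552 - 7585)*((-4 + 3)*(-8*3 - 4)) = 18967*(-(-24 - 4)) = 18967*(-1*(-28)) = 18967*28 = 531076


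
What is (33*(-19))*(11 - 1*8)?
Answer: -1881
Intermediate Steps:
(33*(-19))*(11 - 1*8) = -627*(11 - 8) = -627*3 = -1881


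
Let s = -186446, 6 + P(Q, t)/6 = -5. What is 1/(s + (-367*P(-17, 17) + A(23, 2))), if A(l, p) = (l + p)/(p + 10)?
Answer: -12/1946663 ≈ -6.1644e-6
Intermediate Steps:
P(Q, t) = -66 (P(Q, t) = -36 + 6*(-5) = -36 - 30 = -66)
A(l, p) = (l + p)/(10 + p)
1/(s + (-367*P(-17, 17) + A(23, 2))) = 1/(-186446 + (-367*(-66) + (23 + 2)/(10 + 2))) = 1/(-186446 + (24222 + 25/12)) = 1/(-186446 + 290689/12) = 1/(-1946663/12) = -12/1946663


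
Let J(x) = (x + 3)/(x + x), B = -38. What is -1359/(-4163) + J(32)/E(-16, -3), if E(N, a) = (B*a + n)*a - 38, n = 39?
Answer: 6154481/18916672 ≈ 0.32535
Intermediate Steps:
E(N, a) = -38 + a*(39 - 38*a) (E(N, a) = (-38*a + 39)*a - 38 = (39 - 38*a)*a - 38 = a*(39 - 38*a) - 38 = -38 + a*(39 - 38*a))
J(x) = (3 + x)/(2*x) (J(x) = (3 + x)/((2*x)) = (3 + x)*(1/(2*x)) = (3 + x)/(2*x))
-1359/(-4163) + J(32)/E(-16, -3) = -1359/(-4163) + ((½)*(3 + 32)/32)/(-38 - 38*(-3)² + 39*(-3)) = -1359*(-1/4163) + ((½)*(1/32)*35)/(-38 - 38*9 - 117) = 1359/4163 + 35/(64*(-38 - 342 - 117)) = 1359/4163 + (35/64)/(-497) = 1359/4163 + (35/64)*(-1/497) = 1359/4163 - 5/4544 = 6154481/18916672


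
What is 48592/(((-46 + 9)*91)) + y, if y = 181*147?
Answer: 89537177/3367 ≈ 26593.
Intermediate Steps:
y = 26607
48592/(((-46 + 9)*91)) + y = 48592/(((-46 + 9)*91)) + 26607 = 48592/((-37*91)) + 26607 = 48592/(-3367) + 26607 = 48592*(-1/3367) + 26607 = -48592/3367 + 26607 = 89537177/3367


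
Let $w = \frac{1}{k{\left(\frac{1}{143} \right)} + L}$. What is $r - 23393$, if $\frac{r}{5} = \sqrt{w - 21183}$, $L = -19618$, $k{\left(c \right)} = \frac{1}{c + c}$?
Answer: $-23393 + \frac{5 i \sqrt{32373187771953}}{39093} \approx -23393.0 + 727.72 i$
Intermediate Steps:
$k{\left(c \right)} = \frac{1}{2 c}$
$w = - \frac{2}{39093}$ ($w = \frac{1}{\frac{1}{2 \cdot \frac{1}{143}} - 19618} = \frac{1}{\frac{\frac{1}{\frac{1}{143}}}{2} - 19618} = \frac{1}{\frac{1}{2} \cdot 143 - 19618} = \frac{1}{\frac{143}{2} - 19618} = \frac{1}{- \frac{39093}{2}} = - \frac{2}{39093} \approx -5.116 \cdot 10^{-5}$)
$r = \frac{5 i \sqrt{32373187771953}}{39093}$ ($r = 5 \sqrt{- \frac{2}{39093} - 21183} = 5 \sqrt{- \frac{828107021}{39093}} = 5 \frac{i \sqrt{32373187771953}}{39093} = \frac{5 i \sqrt{32373187771953}}{39093} \approx 727.72 i$)
$r - 23393 = \frac{5 i \sqrt{32373187771953}}{39093} - 23393 = -23393 + \frac{5 i \sqrt{32373187771953}}{39093}$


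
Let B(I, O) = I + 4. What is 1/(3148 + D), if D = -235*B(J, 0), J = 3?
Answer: 1/1503 ≈ 0.00066534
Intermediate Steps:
B(I, O) = 4 + I
D = -1645 (D = -235*(4 + 3) = -235*7 = -1645)
1/(3148 + D) = 1/(3148 - 1645) = 1/1503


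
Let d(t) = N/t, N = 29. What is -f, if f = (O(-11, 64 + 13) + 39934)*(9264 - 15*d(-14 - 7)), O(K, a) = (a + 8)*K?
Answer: -2534662007/7 ≈ -3.6209e+8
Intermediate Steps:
O(K, a) = K*(8 + a) (O(K, a) = (8 + a)*K = K*(8 + a))
d(t) = 29/t
f = 2534662007/7 (f = (-11*(8 + (64 + 13)) + 39934)*(9264 - 435/(-14 - 7)) = (-11*(8 + 77) + 39934)*(9264 - 435/(-21)) = (-11*85 + 39934)*(9264 - 435*(-1)/21) = (-935 + 39934)*(9264 - 15*(-29/21)) = 38999*(9264 + 145/7) = 38999*(64993/7) = 2534662007/7 ≈ 3.6209e+8)
-f = -1*2534662007/7 = -2534662007/7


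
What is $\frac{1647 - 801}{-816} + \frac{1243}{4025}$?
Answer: $- \frac{398477}{547400} \approx -0.72794$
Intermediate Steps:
$\frac{1647 - 801}{-816} + \frac{1243}{4025} = \left(1647 - 801\right) \left(- \frac{1}{816}\right) + 1243 \cdot \frac{1}{4025} = 846 \left(- \frac{1}{816}\right) + \frac{1243}{4025} = - \frac{141}{136} + \frac{1243}{4025} = - \frac{398477}{547400}$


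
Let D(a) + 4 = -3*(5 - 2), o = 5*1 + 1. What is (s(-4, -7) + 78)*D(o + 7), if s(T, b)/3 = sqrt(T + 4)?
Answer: -1014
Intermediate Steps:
o = 6 (o = 5 + 1 = 6)
s(T, b) = 3*sqrt(4 + T) (s(T, b) = 3*sqrt(T + 4) = 3*sqrt(4 + T))
D(a) = -13 (D(a) = -4 - 3*(5 - 2) = -4 - 3*3 = -4 - 9 = -13)
(s(-4, -7) + 78)*D(o + 7) = (3*sqrt(4 - 4) + 78)*(-13) = (3*sqrt(0) + 78)*(-13) = (3*0 + 78)*(-13) = (0 + 78)*(-13) = 78*(-13) = -1014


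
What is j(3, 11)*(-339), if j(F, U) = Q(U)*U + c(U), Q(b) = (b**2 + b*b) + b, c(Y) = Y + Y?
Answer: -950895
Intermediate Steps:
c(Y) = 2*Y
Q(b) = b + 2*b**2 (Q(b) = (b**2 + b**2) + b = 2*b**2 + b = b + 2*b**2)
j(F, U) = 2*U + U**2*(1 + 2*U) (j(F, U) = (U*(1 + 2*U))*U + 2*U = U**2*(1 + 2*U) + 2*U = 2*U + U**2*(1 + 2*U))
j(3, 11)*(-339) = (11*(2 + 11*(1 + 2*11)))*(-339) = (11*(2 + 11*(1 + 22)))*(-339) = (11*(2 + 11*23))*(-339) = (11*(2 + 253))*(-339) = (11*255)*(-339) = 2805*(-339) = -950895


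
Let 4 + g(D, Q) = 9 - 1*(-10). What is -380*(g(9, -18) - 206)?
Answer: 72580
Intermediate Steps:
g(D, Q) = 15 (g(D, Q) = -4 + (9 - 1*(-10)) = -4 + (9 + 10) = -4 + 19 = 15)
-380*(g(9, -18) - 206) = -380*(15 - 206) = -380*(-191) = 72580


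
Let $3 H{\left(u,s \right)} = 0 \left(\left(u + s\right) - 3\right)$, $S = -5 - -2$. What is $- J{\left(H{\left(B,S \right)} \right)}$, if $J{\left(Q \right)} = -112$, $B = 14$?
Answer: $112$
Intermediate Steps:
$S = -3$ ($S = -5 + 2 = -3$)
$H{\left(u,s \right)} = 0$ ($H{\left(u,s \right)} = \frac{0 \left(\left(u + s\right) - 3\right)}{3} = \frac{0 \left(\left(s + u\right) - 3\right)}{3} = \frac{0 \left(-3 + s + u\right)}{3} = \frac{1}{3} \cdot 0 = 0$)
$- J{\left(H{\left(B,S \right)} \right)} = \left(-1\right) \left(-112\right) = 112$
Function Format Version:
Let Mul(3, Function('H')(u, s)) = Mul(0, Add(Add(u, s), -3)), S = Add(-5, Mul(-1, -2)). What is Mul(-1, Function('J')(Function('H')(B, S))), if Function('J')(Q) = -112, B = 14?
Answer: 112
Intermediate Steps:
S = -3 (S = Add(-5, 2) = -3)
Function('H')(u, s) = 0 (Function('H')(u, s) = Mul(Rational(1, 3), Mul(0, Add(Add(u, s), -3))) = Mul(Rational(1, 3), Mul(0, Add(Add(s, u), -3))) = Mul(Rational(1, 3), Mul(0, Add(-3, s, u))) = Mul(Rational(1, 3), 0) = 0)
Mul(-1, Function('J')(Function('H')(B, S))) = Mul(-1, -112) = 112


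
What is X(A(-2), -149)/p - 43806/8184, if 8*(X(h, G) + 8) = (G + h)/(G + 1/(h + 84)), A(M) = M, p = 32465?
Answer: -1447944816089/270498185210 ≈ -5.3529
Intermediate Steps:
X(h, G) = -8 + (G + h)/(8*(G + 1/(84 + h))) (X(h, G) = -8 + ((G + h)/(G + 1/(h + 84)))/8 = -8 + ((G + h)/(G + 1/(84 + h)))/8 = -8 + (G + h)/(8*(G + 1/(84 + h))))
X(A(-2), -149)/p - 43806/8184 = ((-64 + (-2)**2 - 5292*(-149) + 84*(-2) - 63*(-149)*(-2))/(8*(1 + 84*(-149) - 149*(-2))))/32465 - 43806/8184 = ((-64 + 4 + 788508 - 168 - 18774)/(8*(1 - 12516 + 298)))*(1/32465) - 43806*1/8184 = ((1/8)*769506/(-12217))*(1/32465) - 7301/1364 = ((1/8)*(-1/12217)*769506)*(1/32465) - 7301/1364 = -384753/48868*1/32465 - 7301/1364 = -384753/1586499620 - 7301/1364 = -1447944816089/270498185210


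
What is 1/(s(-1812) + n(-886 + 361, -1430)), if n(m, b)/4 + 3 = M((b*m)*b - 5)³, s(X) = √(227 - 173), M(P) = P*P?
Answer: 3062092302892544922245208285387893038270591938656281244/18752818542867538151978236264742955233892501006166634868936738942072681389996844432601846431609453630452375045 - 3*√6/37505637085735076303956472529485910467785002012333269737873477884145362779993688865203692863218907260904750090 ≈ 1.6329e-55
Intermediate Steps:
M(P) = P²
s(X) = 3*√6 (s(X) = √54 = 3*√6)
n(m, b) = -12 + 4*(-5 + m*b²)⁶ (n(m, b) = -12 + 4*(((b*m)*b - 5)²)³ = -12 + 4*((m*b² - 5)²)³ = -12 + 4*((-5 + m*b²)²)³ = -12 + 4*(-5 + m*b²)⁶)
1/(s(-1812) + n(-886 + 361, -1430)) = 1/(3*√6 + (-12 + 4*(-5 + (-886 + 361)*(-1430)²)⁶)) = 1/(3*√6 + (-12 + 4*(-5 - 525*2044900)⁶)) = 1/(3*√6 + (-12 + 4*(-5 - 1073572500)⁶)) = 1/(3*√6 + (-12 + 4*(-1073572505)⁶)) = 1/(3*√6 + (-12 + 4*1531046151446272461122604142693946519135295969328140625)) = 1/(3*√6 + (-12 + 6124184605785089844490416570775786076541183877312562500)) = 1/(3*√6 + 6124184605785089844490416570775786076541183877312562488) = 1/(6124184605785089844490416570775786076541183877312562488 + 3*√6)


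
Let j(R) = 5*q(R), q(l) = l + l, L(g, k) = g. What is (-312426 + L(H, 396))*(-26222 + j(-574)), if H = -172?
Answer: 9991257276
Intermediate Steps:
q(l) = 2*l
j(R) = 10*R (j(R) = 5*(2*R) = 10*R)
(-312426 + L(H, 396))*(-26222 + j(-574)) = (-312426 - 172)*(-26222 + 10*(-574)) = -312598*(-26222 - 5740) = -312598*(-31962) = 9991257276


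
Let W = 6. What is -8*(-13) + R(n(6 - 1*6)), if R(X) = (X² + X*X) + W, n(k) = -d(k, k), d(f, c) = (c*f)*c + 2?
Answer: 118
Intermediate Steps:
d(f, c) = 2 + f*c² (d(f, c) = f*c² + 2 = 2 + f*c²)
n(k) = -2 - k³ (n(k) = -(2 + k*k²) = -(2 + k³) = -2 - k³)
R(X) = 6 + 2*X² (R(X) = (X² + X*X) + 6 = (X² + X²) + 6 = 2*X² + 6 = 6 + 2*X²)
-8*(-13) + R(n(6 - 1*6)) = -8*(-13) + (6 + 2*(-2 - (6 - 1*6)³)²) = 104 + (6 + 2*(-2 - (6 - 6)³)²) = 104 + (6 + 2*(-2 - 1*0³)²) = 104 + (6 + 2*(-2 - 1*0)²) = 104 + (6 + 2*(-2 + 0)²) = 104 + (6 + 2*(-2)²) = 104 + (6 + 2*4) = 104 + (6 + 8) = 104 + 14 = 118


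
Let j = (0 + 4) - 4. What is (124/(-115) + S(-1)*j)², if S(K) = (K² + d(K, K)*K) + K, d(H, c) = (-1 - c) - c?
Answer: 15376/13225 ≈ 1.1626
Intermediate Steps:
j = 0 (j = 4 - 4 = 0)
d(H, c) = -1 - 2*c
S(K) = K + K² + K*(-1 - 2*K) (S(K) = (K² + (-1 - 2*K)*K) + K = (K² + K*(-1 - 2*K)) + K = K + K² + K*(-1 - 2*K))
(124/(-115) + S(-1)*j)² = (124/(-115) - 1*(-1)²*0)² = (124*(-1/115) - 1*1*0)² = (-124/115 - 1*0)² = (-124/115 + 0)² = (-124/115)² = 15376/13225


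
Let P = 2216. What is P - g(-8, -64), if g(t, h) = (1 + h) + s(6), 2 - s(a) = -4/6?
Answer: 6829/3 ≈ 2276.3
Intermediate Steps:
s(a) = 8/3 (s(a) = 2 - (-4)/6 = 2 - 1*(-2/3) = 2 + 2/3 = 8/3)
g(t, h) = 11/3 + h (g(t, h) = (1 + h) + 8/3 = 11/3 + h)
P - g(-8, -64) = 2216 - (11/3 - 64) = 2216 - 1*(-181/3) = 2216 + 181/3 = 6829/3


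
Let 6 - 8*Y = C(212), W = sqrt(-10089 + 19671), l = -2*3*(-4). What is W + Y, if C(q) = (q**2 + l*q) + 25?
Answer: -50051/8 + sqrt(9582) ≈ -6158.5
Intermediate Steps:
l = 24 (l = -6*(-4) = 24)
C(q) = 25 + q**2 + 24*q (C(q) = (q**2 + 24*q) + 25 = 25 + q**2 + 24*q)
W = sqrt(9582) ≈ 97.888
Y = -50051/8 (Y = 3/4 - (25 + 212**2 + 24*212)/8 = 3/4 - (25 + 44944 + 5088)/8 = 3/4 - 1/8*50057 = 3/4 - 50057/8 = -50051/8 ≈ -6256.4)
W + Y = sqrt(9582) - 50051/8 = -50051/8 + sqrt(9582)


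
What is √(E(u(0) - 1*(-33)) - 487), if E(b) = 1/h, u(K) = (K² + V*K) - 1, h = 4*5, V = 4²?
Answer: I*√48695/10 ≈ 22.067*I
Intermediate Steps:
V = 16
h = 20
u(K) = -1 + K² + 16*K (u(K) = (K² + 16*K) - 1 = -1 + K² + 16*K)
E(b) = 1/20
√(E(u(0) - 1*(-33)) - 487) = √(1/20 - 487) = √(-9739/20) = I*√48695/10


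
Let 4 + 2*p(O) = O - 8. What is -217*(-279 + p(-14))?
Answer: 63364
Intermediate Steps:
p(O) = -6 + O/2 (p(O) = -2 + (O - 8)/2 = -2 + (-8 + O)/2 = -2 + (-4 + O/2) = -6 + O/2)
-217*(-279 + p(-14)) = -217*(-279 + (-6 + (1/2)*(-14))) = -217*(-279 + (-6 - 7)) = -217*(-279 - 13) = -217*(-292) = 63364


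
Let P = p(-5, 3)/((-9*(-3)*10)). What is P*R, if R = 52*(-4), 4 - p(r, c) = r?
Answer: -104/15 ≈ -6.9333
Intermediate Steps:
p(r, c) = 4 - r
R = -208
P = 1/30 (P = (4 - 1*(-5))/((-9*(-3)*10)) = (4 + 5)/((27*10)) = 9/270 = 9*(1/270) = 1/30 ≈ 0.033333)
P*R = (1/30)*(-208) = -104/15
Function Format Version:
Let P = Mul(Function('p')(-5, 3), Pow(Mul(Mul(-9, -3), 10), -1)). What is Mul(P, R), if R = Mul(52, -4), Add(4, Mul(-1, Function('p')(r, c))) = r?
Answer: Rational(-104, 15) ≈ -6.9333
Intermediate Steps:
Function('p')(r, c) = Add(4, Mul(-1, r))
R = -208
P = Rational(1, 30) (P = Mul(Add(4, Mul(-1, -5)), Pow(Mul(Mul(-9, -3), 10), -1)) = Mul(Add(4, 5), Pow(Mul(27, 10), -1)) = Mul(9, Pow(270, -1)) = Mul(9, Rational(1, 270)) = Rational(1, 30) ≈ 0.033333)
Mul(P, R) = Mul(Rational(1, 30), -208) = Rational(-104, 15)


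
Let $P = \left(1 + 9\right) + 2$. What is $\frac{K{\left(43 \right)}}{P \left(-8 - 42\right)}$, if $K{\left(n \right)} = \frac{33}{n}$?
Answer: $- \frac{11}{8600} \approx -0.0012791$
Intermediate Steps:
$P = 12$ ($P = 10 + 2 = 12$)
$\frac{K{\left(43 \right)}}{P \left(-8 - 42\right)} = \frac{33 \cdot \frac{1}{43}}{12 \left(-8 - 42\right)} = \frac{33 \cdot \frac{1}{43}}{12 \left(-50\right)} = \frac{33}{43 \left(-600\right)} = \frac{33}{43} \left(- \frac{1}{600}\right) = - \frac{11}{8600}$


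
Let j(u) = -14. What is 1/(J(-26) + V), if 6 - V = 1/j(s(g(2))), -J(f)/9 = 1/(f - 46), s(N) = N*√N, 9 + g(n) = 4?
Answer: 56/347 ≈ 0.16138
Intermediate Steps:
g(n) = -5 (g(n) = -9 + 4 = -5)
s(N) = N^(3/2)
J(f) = -9/(-46 + f) (J(f) = -9/(f - 46) = -9/(-46 + f))
V = 85/14 (V = 6 - 1/(-14) = 6 - 1*(-1/14) = 6 + 1/14 = 85/14 ≈ 6.0714)
1/(J(-26) + V) = 1/(-9/(-46 - 26) + 85/14) = 1/(-9/(-72) + 85/14) = 1/(-9*(-1/72) + 85/14) = 1/(⅛ + 85/14) = 1/(347/56) = 56/347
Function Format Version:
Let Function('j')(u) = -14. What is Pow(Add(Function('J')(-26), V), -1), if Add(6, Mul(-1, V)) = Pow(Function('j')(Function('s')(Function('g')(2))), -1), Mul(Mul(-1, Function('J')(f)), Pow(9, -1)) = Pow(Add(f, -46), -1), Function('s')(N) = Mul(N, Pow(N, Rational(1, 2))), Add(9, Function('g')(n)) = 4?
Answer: Rational(56, 347) ≈ 0.16138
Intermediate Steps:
Function('g')(n) = -5 (Function('g')(n) = Add(-9, 4) = -5)
Function('s')(N) = Pow(N, Rational(3, 2))
Function('J')(f) = Mul(-9, Pow(Add(-46, f), -1)) (Function('J')(f) = Mul(-9, Pow(Add(f, -46), -1)) = Mul(-9, Pow(Add(-46, f), -1)))
V = Rational(85, 14) (V = Add(6, Mul(-1, Pow(-14, -1))) = Add(6, Mul(-1, Rational(-1, 14))) = Add(6, Rational(1, 14)) = Rational(85, 14) ≈ 6.0714)
Pow(Add(Function('J')(-26), V), -1) = Pow(Add(Mul(-9, Pow(Add(-46, -26), -1)), Rational(85, 14)), -1) = Pow(Add(Mul(-9, Pow(-72, -1)), Rational(85, 14)), -1) = Pow(Add(Mul(-9, Rational(-1, 72)), Rational(85, 14)), -1) = Pow(Add(Rational(1, 8), Rational(85, 14)), -1) = Pow(Rational(347, 56), -1) = Rational(56, 347)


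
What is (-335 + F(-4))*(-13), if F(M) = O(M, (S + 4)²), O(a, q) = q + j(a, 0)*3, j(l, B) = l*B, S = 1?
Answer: 4030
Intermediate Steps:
j(l, B) = B*l
O(a, q) = q (O(a, q) = q + (0*a)*3 = q + 0*3 = q + 0 = q)
F(M) = 25 (F(M) = (1 + 4)² = 5² = 25)
(-335 + F(-4))*(-13) = (-335 + 25)*(-13) = -310*(-13) = 4030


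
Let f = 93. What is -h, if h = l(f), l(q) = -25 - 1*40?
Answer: 65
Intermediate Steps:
l(q) = -65 (l(q) = -25 - 40 = -65)
h = -65
-h = -1*(-65) = 65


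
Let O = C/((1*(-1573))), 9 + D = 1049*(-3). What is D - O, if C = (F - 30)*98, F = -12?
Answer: -4968504/1573 ≈ -3158.6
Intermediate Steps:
D = -3156 (D = -9 + 1049*(-3) = -9 - 3147 = -3156)
C = -4116 (C = (-12 - 30)*98 = -42*98 = -4116)
O = 4116/1573 (O = -4116/(1*(-1573)) = -4116/(-1573) = -4116*(-1/1573) = 4116/1573 ≈ 2.6167)
D - O = -3156 - 1*4116/1573 = -3156 - 4116/1573 = -4968504/1573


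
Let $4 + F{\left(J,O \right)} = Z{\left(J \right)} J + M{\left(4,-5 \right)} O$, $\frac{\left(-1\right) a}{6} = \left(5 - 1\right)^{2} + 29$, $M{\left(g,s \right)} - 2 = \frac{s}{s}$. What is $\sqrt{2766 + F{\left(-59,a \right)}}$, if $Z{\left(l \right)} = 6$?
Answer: $\sqrt{1598} \approx 39.975$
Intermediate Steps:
$M{\left(g,s \right)} = 3$ ($M{\left(g,s \right)} = 2 + \frac{s}{s} = 2 + 1 = 3$)
$a = -270$ ($a = - 6 \left(\left(5 - 1\right)^{2} + 29\right) = - 6 \left(4^{2} + 29\right) = - 6 \left(16 + 29\right) = \left(-6\right) 45 = -270$)
$F{\left(J,O \right)} = -4 + 3 O + 6 J$ ($F{\left(J,O \right)} = -4 + \left(6 J + 3 O\right) = -4 + \left(3 O + 6 J\right) = -4 + 3 O + 6 J$)
$\sqrt{2766 + F{\left(-59,a \right)}} = \sqrt{2766 + \left(-4 + 3 \left(-270\right) + 6 \left(-59\right)\right)} = \sqrt{2766 - 1168} = \sqrt{1598}$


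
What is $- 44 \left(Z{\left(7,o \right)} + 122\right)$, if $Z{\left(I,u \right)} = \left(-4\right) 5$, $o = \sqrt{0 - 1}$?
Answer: $-4488$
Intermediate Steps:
$o = i$ ($o = \sqrt{-1} = i \approx 1.0 i$)
$Z{\left(I,u \right)} = -20$
$- 44 \left(Z{\left(7,o \right)} + 122\right) = - 44 \left(-20 + 122\right) = \left(-44\right) 102 = -4488$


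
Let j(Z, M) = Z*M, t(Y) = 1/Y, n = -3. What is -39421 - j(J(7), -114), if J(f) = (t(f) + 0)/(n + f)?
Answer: -551837/14 ≈ -39417.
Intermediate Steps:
J(f) = 1/(f*(-3 + f)) (J(f) = (1/f + 0)/(-3 + f) = 1/(f*(-3 + f)))
j(Z, M) = M*Z
-39421 - j(J(7), -114) = -39421 - (-114)*1/(7*(-3 + 7)) = -39421 - (-114)*(⅐)/4 = -39421 - (-114)*(⅐)*(¼) = -39421 - (-114)/28 = -39421 - 1*(-57/14) = -39421 + 57/14 = -551837/14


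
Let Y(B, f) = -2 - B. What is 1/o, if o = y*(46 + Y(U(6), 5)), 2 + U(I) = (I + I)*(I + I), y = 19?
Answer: -1/1862 ≈ -0.00053706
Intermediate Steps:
U(I) = -2 + 4*I**2 (U(I) = -2 + (I + I)*(I + I) = -2 + (2*I)*(2*I) = -2 + 4*I**2)
o = -1862 (o = 19*(46 + (-2 - (-2 + 4*6**2))) = 19*(46 + (-2 - (-2 + 4*36))) = 19*(46 + (-2 - (-2 + 144))) = 19*(46 + (-2 - 1*142)) = 19*(46 + (-2 - 142)) = 19*(46 - 144) = 19*(-98) = -1862)
1/o = 1/(-1862) = -1/1862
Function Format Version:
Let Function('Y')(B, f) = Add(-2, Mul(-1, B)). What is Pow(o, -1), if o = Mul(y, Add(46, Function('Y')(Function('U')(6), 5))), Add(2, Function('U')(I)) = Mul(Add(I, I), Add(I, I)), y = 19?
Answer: Rational(-1, 1862) ≈ -0.00053706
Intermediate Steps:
Function('U')(I) = Add(-2, Mul(4, Pow(I, 2))) (Function('U')(I) = Add(-2, Mul(Add(I, I), Add(I, I))) = Add(-2, Mul(Mul(2, I), Mul(2, I))) = Add(-2, Mul(4, Pow(I, 2))))
o = -1862 (o = Mul(19, Add(46, Add(-2, Mul(-1, Add(-2, Mul(4, Pow(6, 2))))))) = Mul(19, Add(46, Add(-2, Mul(-1, Add(-2, Mul(4, 36)))))) = Mul(19, Add(46, Add(-2, Mul(-1, Add(-2, 144))))) = Mul(19, Add(46, Add(-2, Mul(-1, 142)))) = Mul(19, Add(46, Add(-2, -142))) = Mul(19, Add(46, -144)) = Mul(19, -98) = -1862)
Pow(o, -1) = Pow(-1862, -1) = Rational(-1, 1862)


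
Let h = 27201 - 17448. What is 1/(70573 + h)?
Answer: 1/80326 ≈ 1.2449e-5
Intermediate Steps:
h = 9753
1/(70573 + h) = 1/(70573 + 9753) = 1/80326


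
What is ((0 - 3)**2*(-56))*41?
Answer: -20664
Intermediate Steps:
((0 - 3)**2*(-56))*41 = ((-3)**2*(-56))*41 = (9*(-56))*41 = -504*41 = -20664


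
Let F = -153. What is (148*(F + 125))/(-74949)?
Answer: 592/10707 ≈ 0.055291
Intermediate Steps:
(148*(F + 125))/(-74949) = (148*(-153 + 125))/(-74949) = (148*(-28))*(-1/74949) = -4144*(-1/74949) = 592/10707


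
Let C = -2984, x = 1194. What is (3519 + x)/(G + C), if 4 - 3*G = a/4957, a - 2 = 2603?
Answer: -7787447/4928649 ≈ -1.5800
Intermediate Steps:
a = 2605 (a = 2 + 2603 = 2605)
G = 5741/4957 (G = 4/3 - 2605/(3*4957) = 4/3 - 1/3*2605/4957 = 4/3 - 2605/14871 = 5741/4957 ≈ 1.1582)
(3519 + x)/(G + C) = (3519 + 1194)/(5741/4957 - 2984) = 4713/(-14785947/4957) = 4713*(-4957/14785947) = -7787447/4928649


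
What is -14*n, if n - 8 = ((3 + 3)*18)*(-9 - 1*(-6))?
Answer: 4424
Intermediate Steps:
n = -316 (n = 8 + ((3 + 3)*18)*(-9 - 1*(-6)) = 8 + (6*18)*(-9 + 6) = 8 + 108*(-3) = 8 - 324 = -316)
-14*n = -14*(-316) = 4424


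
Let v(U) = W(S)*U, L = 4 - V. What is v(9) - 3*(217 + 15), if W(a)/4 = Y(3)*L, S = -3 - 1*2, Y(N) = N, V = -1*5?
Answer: 276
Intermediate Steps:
V = -5
L = 9 (L = 4 - 1*(-5) = 4 + 5 = 9)
S = -5 (S = -3 - 2 = -5)
W(a) = 108 (W(a) = 4*(3*9) = 4*27 = 108)
v(U) = 108*U
v(9) - 3*(217 + 15) = 108*9 - 3*(217 + 15) = 972 - 3*232 = 972 - 696 = 276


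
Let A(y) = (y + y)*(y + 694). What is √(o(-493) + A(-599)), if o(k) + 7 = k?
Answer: I*√114310 ≈ 338.1*I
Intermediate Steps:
A(y) = 2*y*(694 + y) (A(y) = (2*y)*(694 + y) = 2*y*(694 + y))
o(k) = -7 + k
√(o(-493) + A(-599)) = √((-7 - 493) + 2*(-599)*(694 - 599)) = √(-500 + 2*(-599)*95) = √(-500 - 113810) = √(-114310) = I*√114310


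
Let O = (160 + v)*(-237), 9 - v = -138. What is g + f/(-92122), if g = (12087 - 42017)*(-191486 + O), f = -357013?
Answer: 728579342604713/92122 ≈ 7.9089e+9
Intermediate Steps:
v = 147 (v = 9 - 1*(-138) = 9 + 138 = 147)
O = -72759 (O = (160 + 147)*(-237) = 307*(-237) = -72759)
g = 7908852850 (g = (12087 - 42017)*(-191486 - 72759) = -29930*(-264245) = 7908852850)
g + f/(-92122) = 7908852850 - 357013/(-92122) = 7908852850 - 357013*(-1/92122) = 7908852850 + 357013/92122 = 728579342604713/92122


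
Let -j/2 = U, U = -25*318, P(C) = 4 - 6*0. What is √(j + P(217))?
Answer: 4*√994 ≈ 126.11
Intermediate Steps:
P(C) = 4 (P(C) = 4 + 0 = 4)
U = -7950
j = 15900 (j = -2*(-7950) = 15900)
√(j + P(217)) = √(15900 + 4) = √15904 = 4*√994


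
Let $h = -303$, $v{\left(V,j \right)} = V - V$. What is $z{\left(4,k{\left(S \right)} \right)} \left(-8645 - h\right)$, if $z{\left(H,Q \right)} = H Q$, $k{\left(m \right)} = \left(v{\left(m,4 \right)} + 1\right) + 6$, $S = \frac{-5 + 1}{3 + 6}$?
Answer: $-233576$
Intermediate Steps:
$v{\left(V,j \right)} = 0$
$S = - \frac{4}{9} \approx -0.44444$
$k{\left(m \right)} = 7$ ($k{\left(m \right)} = \left(0 + 1\right) + 6 = 1 + 6 = 7$)
$z{\left(4,k{\left(S \right)} \right)} \left(-8645 - h\right) = 4 \cdot 7 \left(-8645 - -303\right) = 28 \left(-8645 + 303\right) = 28 \left(-8342\right) = -233576$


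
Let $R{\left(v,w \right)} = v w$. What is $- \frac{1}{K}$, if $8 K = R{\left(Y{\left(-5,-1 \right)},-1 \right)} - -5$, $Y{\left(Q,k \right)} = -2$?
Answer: $- \frac{8}{7} \approx -1.1429$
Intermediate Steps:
$K = \frac{7}{8}$ ($K = \frac{\left(-2\right) \left(-1\right) - -5}{8} = \frac{2 + 5}{8} = \frac{1}{8} \cdot 7 = \frac{7}{8} \approx 0.875$)
$- \frac{1}{K} = - \frac{1}{\frac{7}{8}} = \left(-1\right) \frac{8}{7} = - \frac{8}{7}$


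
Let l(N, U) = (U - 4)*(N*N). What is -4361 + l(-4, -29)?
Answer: -4889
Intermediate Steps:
l(N, U) = N**2*(-4 + U) (l(N, U) = (-4 + U)*N**2 = N**2*(-4 + U))
-4361 + l(-4, -29) = -4361 + (-4)**2*(-4 - 29) = -4361 + 16*(-33) = -4361 - 528 = -4889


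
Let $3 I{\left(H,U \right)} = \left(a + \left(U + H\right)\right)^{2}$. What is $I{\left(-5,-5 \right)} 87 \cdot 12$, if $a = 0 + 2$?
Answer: $22272$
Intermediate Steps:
$a = 2$
$I{\left(H,U \right)} = \frac{\left(2 + H + U\right)^{2}}{3}$ ($I{\left(H,U \right)} = \frac{\left(2 + \left(U + H\right)\right)^{2}}{3} = \frac{\left(2 + \left(H + U\right)\right)^{2}}{3} = \frac{\left(2 + H + U\right)^{2}}{3}$)
$I{\left(-5,-5 \right)} 87 \cdot 12 = \frac{\left(2 - 5 - 5\right)^{2}}{3} \cdot 87 \cdot 12 = \frac{\left(-8\right)^{2}}{3} \cdot 87 \cdot 12 = \frac{1}{3} \cdot 64 \cdot 87 \cdot 12 = \frac{64}{3} \cdot 87 \cdot 12 = 1856 \cdot 12 = 22272$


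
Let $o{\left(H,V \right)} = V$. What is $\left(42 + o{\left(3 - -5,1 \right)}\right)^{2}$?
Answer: $1849$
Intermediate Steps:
$\left(42 + o{\left(3 - -5,1 \right)}\right)^{2} = \left(42 + 1\right)^{2} = 43^{2} = 1849$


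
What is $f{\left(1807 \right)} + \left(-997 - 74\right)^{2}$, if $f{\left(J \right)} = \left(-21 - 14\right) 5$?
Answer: $1146866$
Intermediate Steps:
$f{\left(J \right)} = -175$ ($f{\left(J \right)} = \left(-35\right) 5 = -175$)
$f{\left(1807 \right)} + \left(-997 - 74\right)^{2} = -175 + \left(-997 - 74\right)^{2} = -175 + \left(-1071\right)^{2} = -175 + 1147041 = 1146866$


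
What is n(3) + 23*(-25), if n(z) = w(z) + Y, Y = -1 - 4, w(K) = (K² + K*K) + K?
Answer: -559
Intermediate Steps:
w(K) = K + 2*K² (w(K) = (K² + K²) + K = 2*K² + K = K + 2*K²)
Y = -5
n(z) = -5 + z*(1 + 2*z) (n(z) = z*(1 + 2*z) - 5 = -5 + z*(1 + 2*z))
n(3) + 23*(-25) = (-5 + 3*(1 + 2*3)) + 23*(-25) = (-5 + 3*(1 + 6)) - 575 = (-5 + 3*7) - 575 = (-5 + 21) - 575 = 16 - 575 = -559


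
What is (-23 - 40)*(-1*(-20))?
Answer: -1260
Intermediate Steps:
(-23 - 40)*(-1*(-20)) = -63*20 = -1260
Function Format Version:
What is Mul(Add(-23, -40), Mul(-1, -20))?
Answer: -1260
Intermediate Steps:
Mul(Add(-23, -40), Mul(-1, -20)) = Mul(-63, 20) = -1260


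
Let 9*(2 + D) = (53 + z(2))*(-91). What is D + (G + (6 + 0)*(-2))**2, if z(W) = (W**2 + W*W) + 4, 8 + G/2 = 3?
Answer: -1577/9 ≈ -175.22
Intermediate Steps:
G = -10 (G = -16 + 2*3 = -16 + 6 = -10)
z(W) = 4 + 2*W**2 (z(W) = (W**2 + W**2) + 4 = 2*W**2 + 4 = 4 + 2*W**2)
D = -5933/9 (D = -2 + ((53 + (4 + 2*2**2))*(-91))/9 = -2 + ((53 + (4 + 2*4))*(-91))/9 = -2 + ((53 + (4 + 8))*(-91))/9 = -2 + ((53 + 12)*(-91))/9 = -2 + (65*(-91))/9 = -2 + (1/9)*(-5915) = -2 - 5915/9 = -5933/9 ≈ -659.22)
D + (G + (6 + 0)*(-2))**2 = -5933/9 + (-10 + (6 + 0)*(-2))**2 = -5933/9 + (-10 + 6*(-2))**2 = -5933/9 + (-10 - 12)**2 = -5933/9 + (-22)**2 = -5933/9 + 484 = -1577/9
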